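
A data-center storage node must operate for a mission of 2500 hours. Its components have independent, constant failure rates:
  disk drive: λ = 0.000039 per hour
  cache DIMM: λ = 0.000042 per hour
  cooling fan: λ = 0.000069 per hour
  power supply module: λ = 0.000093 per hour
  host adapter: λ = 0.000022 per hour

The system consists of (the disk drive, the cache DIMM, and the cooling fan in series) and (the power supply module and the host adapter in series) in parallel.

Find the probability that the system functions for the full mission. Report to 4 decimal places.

R(disk drive) = exp(−0.000039 × 2500) = 0.907102
R(cache DIMM) = exp(−0.000042 × 2500) = 0.900325
R(cooling fan) = exp(−0.000069 × 2500) = 0.841558
R(power supply module) = exp(−0.000093 × 2500) = 0.792550
R(host adapter) = exp(−0.000022 × 2500) = 0.946485
Series (disk drive, cache DIMM, and cooling fan): 0.907102 × 0.900325 × 0.841558 = 0.687289
Series (power supply module and host adapter): 0.792550 × 0.946485 = 0.750137
Parallel ([0.687289] and [0.750137]): 1 − (1 − 0.687289)(1 − 0.750137) = 0.9219

0.9219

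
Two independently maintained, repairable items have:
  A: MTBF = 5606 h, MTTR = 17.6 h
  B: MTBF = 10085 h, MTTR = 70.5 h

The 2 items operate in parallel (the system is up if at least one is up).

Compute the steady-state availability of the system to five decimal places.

A(A) = MTBF/(MTBF+MTTR) = 5606/(5606+17.6) = 0.996870
A(B) = MTBF/(MTBF+MTTR) = 10085/(10085+70.5) = 0.993058
Parallel availability: 1 − (1 − 0.996870)(1 − 0.993058) = 0.99998

0.99998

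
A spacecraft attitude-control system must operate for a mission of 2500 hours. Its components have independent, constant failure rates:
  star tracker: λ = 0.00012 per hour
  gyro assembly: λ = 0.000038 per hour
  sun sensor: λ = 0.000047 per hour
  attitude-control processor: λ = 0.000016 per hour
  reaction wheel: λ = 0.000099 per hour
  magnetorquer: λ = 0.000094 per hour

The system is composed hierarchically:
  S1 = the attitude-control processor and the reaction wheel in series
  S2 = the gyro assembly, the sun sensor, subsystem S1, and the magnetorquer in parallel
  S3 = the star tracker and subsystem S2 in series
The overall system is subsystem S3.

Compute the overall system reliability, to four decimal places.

R(star tracker) = exp(−0.00012 × 2500) = 0.740818
R(gyro assembly) = exp(−0.000038 × 2500) = 0.909373
R(sun sensor) = exp(−0.000047 × 2500) = 0.889141
R(attitude-control processor) = exp(−0.000016 × 2500) = 0.960789
R(reaction wheel) = exp(−0.000099 × 2500) = 0.780750
R(magnetorquer) = exp(−0.000094 × 2500) = 0.790571
Series (attitude-control processor and reaction wheel): 0.960789 × 0.780750 = 0.750136
Parallel (gyro assembly, sun sensor, [0.750136], and magnetorquer): 1 − (1 − 0.909373)(1 − 0.889141)(1 − 0.750136)(1 − 0.790571) = 0.999474
Series (star tracker and [0.999474]): 0.740818 × 0.999474 = 0.7404

0.7404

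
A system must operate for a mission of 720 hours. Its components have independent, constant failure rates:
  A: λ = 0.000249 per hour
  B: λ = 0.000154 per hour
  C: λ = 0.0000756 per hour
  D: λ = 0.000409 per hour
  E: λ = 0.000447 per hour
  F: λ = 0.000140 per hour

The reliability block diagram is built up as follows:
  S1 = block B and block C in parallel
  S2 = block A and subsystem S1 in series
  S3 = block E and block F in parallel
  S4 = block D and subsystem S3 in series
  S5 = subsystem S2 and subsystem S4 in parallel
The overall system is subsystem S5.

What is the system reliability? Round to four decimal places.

R(A) = exp(−0.000249 × 720) = 0.835872
R(B) = exp(−0.000154 × 720) = 0.895046
R(C) = exp(−0.0000756 × 720) = 0.947023
R(D) = exp(−0.000409 × 720) = 0.744919
R(E) = exp(−0.000447 × 720) = 0.724814
R(F) = exp(−0.000140 × 720) = 0.904114
Parallel (B and C): 1 − (1 − 0.895046)(1 − 0.947023) = 0.994440
Series (A and [0.994440]): 0.835872 × 0.994440 = 0.831225
Parallel (E and F): 1 − (1 − 0.724814)(1 − 0.904114) = 0.973614
Series (D and [0.973614]): 0.744919 × 0.973614 = 0.725264
Parallel ([0.831225] and [0.725264]): 1 − (1 − 0.831225)(1 − 0.725264) = 0.9536

0.9536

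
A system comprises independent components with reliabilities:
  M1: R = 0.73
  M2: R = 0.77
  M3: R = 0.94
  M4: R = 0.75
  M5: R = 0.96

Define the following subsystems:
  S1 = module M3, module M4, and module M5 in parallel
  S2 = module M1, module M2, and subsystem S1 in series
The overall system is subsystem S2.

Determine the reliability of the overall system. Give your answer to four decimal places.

0.5618

Parallel (M3, M4, and M5): 1 − (1 − 0.940000)(1 − 0.750000)(1 − 0.960000) = 0.999400
Series (M1, M2, and [0.999400]): 0.730000 × 0.770000 × 0.999400 = 0.5618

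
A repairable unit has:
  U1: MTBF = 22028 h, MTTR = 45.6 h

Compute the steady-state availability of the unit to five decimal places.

A(U1) = MTBF/(MTBF+MTTR) = 22028/(22028+45.6) = 0.99793

0.99793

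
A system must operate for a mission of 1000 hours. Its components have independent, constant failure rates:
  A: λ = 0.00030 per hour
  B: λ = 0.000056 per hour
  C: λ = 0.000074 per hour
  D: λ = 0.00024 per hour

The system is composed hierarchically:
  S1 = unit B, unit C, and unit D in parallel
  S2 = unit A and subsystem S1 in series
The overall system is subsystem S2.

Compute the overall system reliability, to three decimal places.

R(A) = exp(−0.00030 × 1000) = 0.74082
R(B) = exp(−0.000056 × 1000) = 0.94554
R(C) = exp(−0.000074 × 1000) = 0.92867
R(D) = exp(−0.00024 × 1000) = 0.78663
Parallel (B, C, and D): 1 − (1 − 0.94554)(1 − 0.92867)(1 − 0.78663) = 0.99917
Series (A and [0.99917]): 0.74082 × 0.99917 = 0.740

0.740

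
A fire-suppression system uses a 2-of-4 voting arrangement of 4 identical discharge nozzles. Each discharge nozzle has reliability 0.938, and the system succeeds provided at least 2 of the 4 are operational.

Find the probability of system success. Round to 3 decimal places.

0.999

R = Σ_{i=2}^{4} C(4,i) p^i (1−p)^{4−i} with p = 0.938
C(4,2)·0.938^2·0.062^2 = 0.02029
C(4,3)·0.938^3·0.062^1 = 0.20467
C(4,4)·0.938^4·0.062^0 = 0.77413
Sum = 0.999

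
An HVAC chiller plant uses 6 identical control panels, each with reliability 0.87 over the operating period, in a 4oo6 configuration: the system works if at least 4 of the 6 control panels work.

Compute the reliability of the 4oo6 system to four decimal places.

R = Σ_{i=4}^{6} C(6,i) p^i (1−p)^{6−i} with p = 0.87
C(6,4)·0.87^4·0.13^2 = 0.145230
C(6,5)·0.87^5·0.13^1 = 0.388768
C(6,6)·0.87^6·0.13^0 = 0.433626
Sum = 0.9676

0.9676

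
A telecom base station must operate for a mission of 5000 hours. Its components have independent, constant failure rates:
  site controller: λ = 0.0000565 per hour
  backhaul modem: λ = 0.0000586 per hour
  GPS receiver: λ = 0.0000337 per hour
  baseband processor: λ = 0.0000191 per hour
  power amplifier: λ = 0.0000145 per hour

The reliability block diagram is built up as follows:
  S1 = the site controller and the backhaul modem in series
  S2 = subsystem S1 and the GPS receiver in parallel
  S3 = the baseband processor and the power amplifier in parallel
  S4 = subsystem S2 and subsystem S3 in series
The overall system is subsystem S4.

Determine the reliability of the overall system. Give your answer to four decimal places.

0.9262

R(site controller) = exp(−0.0000565 × 5000) = 0.753897
R(backhaul modem) = exp(−0.0000586 × 5000) = 0.746022
R(GPS receiver) = exp(−0.0000337 × 5000) = 0.844931
R(baseband processor) = exp(−0.0000191 × 5000) = 0.908918
R(power amplifier) = exp(−0.0000145 × 5000) = 0.930066
Series (site controller and backhaul modem): 0.753897 × 0.746022 = 0.562424
Parallel ([0.562424] and GPS receiver): 1 − (1 − 0.562424)(1 − 0.844931) = 0.932146
Parallel (baseband processor and power amplifier): 1 − (1 − 0.908918)(1 − 0.930066) = 0.993630
Series ([0.932146] and [0.993630]): 0.932146 × 0.993630 = 0.9262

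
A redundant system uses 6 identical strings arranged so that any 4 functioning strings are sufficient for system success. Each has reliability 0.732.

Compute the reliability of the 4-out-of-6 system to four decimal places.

R = Σ_{i=4}^{6} C(6,i) p^i (1−p)^{6−i} with p = 0.732
C(6,4)·0.732^4·0.268^2 = 0.309318
C(6,5)·0.732^5·0.268^1 = 0.337941
C(6,6)·0.732^6·0.268^0 = 0.153839
Sum = 0.8011

0.8011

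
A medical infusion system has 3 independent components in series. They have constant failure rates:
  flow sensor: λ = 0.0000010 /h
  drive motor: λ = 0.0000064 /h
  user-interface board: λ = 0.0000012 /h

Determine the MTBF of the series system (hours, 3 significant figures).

Series of exponential components: λ_sys = Σ λ_i
λ_sys = 0.0000010 + 0.0000064 + 0.0000012 = 8.6000e-06 /h
MTBF = 1 / λ_sys = 116000 h

116000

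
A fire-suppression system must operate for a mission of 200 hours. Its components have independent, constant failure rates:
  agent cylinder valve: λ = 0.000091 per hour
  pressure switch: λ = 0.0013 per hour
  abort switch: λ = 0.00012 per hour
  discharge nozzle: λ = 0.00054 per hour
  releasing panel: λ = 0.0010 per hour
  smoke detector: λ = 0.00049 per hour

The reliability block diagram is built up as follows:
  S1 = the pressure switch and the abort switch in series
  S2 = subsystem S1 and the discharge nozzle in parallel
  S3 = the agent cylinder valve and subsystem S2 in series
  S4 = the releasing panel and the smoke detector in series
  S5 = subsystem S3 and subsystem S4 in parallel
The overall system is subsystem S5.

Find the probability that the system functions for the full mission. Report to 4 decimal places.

R(agent cylinder valve) = exp(−0.000091 × 200) = 0.981965
R(pressure switch) = exp(−0.0013 × 200) = 0.771052
R(abort switch) = exp(−0.00012 × 200) = 0.976286
R(discharge nozzle) = exp(−0.00054 × 200) = 0.897628
R(releasing panel) = exp(−0.0010 × 200) = 0.818731
R(smoke detector) = exp(−0.00049 × 200) = 0.906649
Series (pressure switch and abort switch): 0.771052 × 0.976286 = 0.752767
Parallel ([0.752767] and discharge nozzle): 1 − (1 − 0.752767)(1 − 0.897628) = 0.974690
Series (agent cylinder valve and [0.974690]): 0.981965 × 0.974690 = 0.957111
Series (releasing panel and smoke detector): 0.818731 × 0.906649 = 0.742302
Parallel ([0.957111] and [0.742302]): 1 − (1 − 0.957111)(1 − 0.742302) = 0.9889

0.9889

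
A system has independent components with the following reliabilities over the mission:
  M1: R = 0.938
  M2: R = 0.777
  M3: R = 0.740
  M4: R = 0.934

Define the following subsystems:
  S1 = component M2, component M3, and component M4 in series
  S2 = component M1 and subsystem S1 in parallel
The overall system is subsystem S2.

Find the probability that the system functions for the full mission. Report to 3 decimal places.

Series (M2, M3, and M4): 0.77700 × 0.74000 × 0.93400 = 0.53703
Parallel (M1 and [0.53703]): 1 − (1 − 0.93800)(1 − 0.53703) = 0.971

0.971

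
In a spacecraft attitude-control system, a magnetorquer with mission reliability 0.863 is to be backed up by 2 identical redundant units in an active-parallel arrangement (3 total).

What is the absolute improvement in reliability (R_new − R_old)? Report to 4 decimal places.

0.1344

R_before = 0.863
R_after = 1 − (1 − 0.863)^3 = 0.9974
ΔR = 0.9974 − 0.863 = 0.1344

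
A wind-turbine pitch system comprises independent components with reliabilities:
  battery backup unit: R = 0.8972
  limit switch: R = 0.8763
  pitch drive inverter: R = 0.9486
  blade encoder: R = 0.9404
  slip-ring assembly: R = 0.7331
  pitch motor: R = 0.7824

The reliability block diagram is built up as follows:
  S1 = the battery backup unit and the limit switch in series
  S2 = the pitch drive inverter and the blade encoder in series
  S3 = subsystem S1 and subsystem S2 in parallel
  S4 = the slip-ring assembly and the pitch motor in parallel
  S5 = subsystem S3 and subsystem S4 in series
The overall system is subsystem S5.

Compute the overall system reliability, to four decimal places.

0.9202

Series (battery backup unit and limit switch): 0.897200 × 0.876300 = 0.786216
Series (pitch drive inverter and blade encoder): 0.948600 × 0.940400 = 0.892063
Parallel ([0.786216] and [0.892063]): 1 − (1 − 0.786216)(1 − 0.892063) = 0.976925
Parallel (slip-ring assembly and pitch motor): 1 − (1 − 0.733100)(1 − 0.782400) = 0.941923
Series ([0.976925] and [0.941923]): 0.976925 × 0.941923 = 0.9202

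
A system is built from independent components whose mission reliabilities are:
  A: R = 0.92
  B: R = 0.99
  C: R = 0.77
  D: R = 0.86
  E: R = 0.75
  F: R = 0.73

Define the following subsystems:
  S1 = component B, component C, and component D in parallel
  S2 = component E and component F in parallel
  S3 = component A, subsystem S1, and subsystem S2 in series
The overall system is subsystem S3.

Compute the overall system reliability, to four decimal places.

Parallel (B, C, and D): 1 − (1 − 0.990000)(1 − 0.770000)(1 − 0.860000) = 0.999678
Parallel (E and F): 1 − (1 − 0.750000)(1 − 0.730000) = 0.932500
Series (A, [0.999678], and [0.932500]): 0.920000 × 0.999678 × 0.932500 = 0.8576

0.8576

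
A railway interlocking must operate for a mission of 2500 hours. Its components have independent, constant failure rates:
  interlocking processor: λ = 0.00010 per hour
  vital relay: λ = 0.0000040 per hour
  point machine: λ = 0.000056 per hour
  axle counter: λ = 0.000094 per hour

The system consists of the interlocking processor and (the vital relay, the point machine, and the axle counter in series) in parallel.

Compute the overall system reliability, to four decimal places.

0.9293

R(interlocking processor) = exp(−0.00010 × 2500) = 0.778801
R(vital relay) = exp(−0.0000040 × 2500) = 0.990050
R(point machine) = exp(−0.000056 × 2500) = 0.869358
R(axle counter) = exp(−0.000094 × 2500) = 0.790571
Series (vital relay, point machine, and axle counter): 0.990050 × 0.869358 × 0.790571 = 0.680451
Parallel (interlocking processor and [0.680451]): 1 − (1 − 0.778801)(1 − 0.680451) = 0.9293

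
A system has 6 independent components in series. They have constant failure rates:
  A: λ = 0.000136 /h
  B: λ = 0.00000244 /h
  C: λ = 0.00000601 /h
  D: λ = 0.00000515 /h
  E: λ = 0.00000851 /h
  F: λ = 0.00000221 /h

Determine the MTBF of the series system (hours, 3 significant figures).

6240

Series of exponential components: λ_sys = Σ λ_i
λ_sys = 0.000136 + 0.00000244 + 0.00000601 + 0.00000515 + 0.00000851 + 0.00000221 = 1.6032e-04 /h
MTBF = 1 / λ_sys = 6240 h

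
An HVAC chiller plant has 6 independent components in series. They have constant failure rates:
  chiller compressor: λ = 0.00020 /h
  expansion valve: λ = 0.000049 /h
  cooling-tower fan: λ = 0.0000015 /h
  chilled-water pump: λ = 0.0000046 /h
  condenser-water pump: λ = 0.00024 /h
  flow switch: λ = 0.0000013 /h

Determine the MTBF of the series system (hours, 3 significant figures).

2010

Series of exponential components: λ_sys = Σ λ_i
λ_sys = 0.00020 + 0.000049 + 0.0000015 + 0.0000046 + 0.00024 + 0.0000013 = 4.9640e-04 /h
MTBF = 1 / λ_sys = 2010 h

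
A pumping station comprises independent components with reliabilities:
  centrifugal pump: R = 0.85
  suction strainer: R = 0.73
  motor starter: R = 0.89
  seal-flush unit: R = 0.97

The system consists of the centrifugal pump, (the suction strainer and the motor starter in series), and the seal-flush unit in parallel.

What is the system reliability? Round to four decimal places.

Series (suction strainer and motor starter): 0.730000 × 0.890000 = 0.649700
Parallel (centrifugal pump, [0.649700], and seal-flush unit): 1 − (1 − 0.850000)(1 − 0.649700)(1 − 0.970000) = 0.9984

0.9984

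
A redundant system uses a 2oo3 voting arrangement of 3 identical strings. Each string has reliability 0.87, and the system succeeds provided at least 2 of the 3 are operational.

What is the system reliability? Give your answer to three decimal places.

0.954

R = Σ_{i=2}^{3} C(3,i) p^i (1−p)^{3−i} with p = 0.87
C(3,2)·0.87^2·0.13^1 = 0.29519
C(3,3)·0.87^3·0.13^0 = 0.65850
Sum = 0.954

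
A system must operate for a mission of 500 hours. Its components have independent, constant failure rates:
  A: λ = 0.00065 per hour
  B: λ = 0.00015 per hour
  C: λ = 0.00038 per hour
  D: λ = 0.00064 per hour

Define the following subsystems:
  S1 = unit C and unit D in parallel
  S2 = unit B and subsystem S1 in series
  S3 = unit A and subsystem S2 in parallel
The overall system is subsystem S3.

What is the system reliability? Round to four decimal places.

R(A) = exp(−0.00065 × 500) = 0.722527
R(B) = exp(−0.00015 × 500) = 0.927743
R(C) = exp(−0.00038 × 500) = 0.826959
R(D) = exp(−0.00064 × 500) = 0.726149
Parallel (C and D): 1 − (1 − 0.826959)(1 − 0.726149) = 0.952613
Series (B and [0.952613]): 0.927743 × 0.952613 = 0.883780
Parallel (A and [0.883780]): 1 − (1 − 0.722527)(1 − 0.883780) = 0.9678

0.9678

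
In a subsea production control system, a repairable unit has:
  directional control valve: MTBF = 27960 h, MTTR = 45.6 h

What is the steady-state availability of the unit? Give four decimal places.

0.9984

A(directional control valve) = MTBF/(MTBF+MTTR) = 27960/(27960+45.6) = 0.9984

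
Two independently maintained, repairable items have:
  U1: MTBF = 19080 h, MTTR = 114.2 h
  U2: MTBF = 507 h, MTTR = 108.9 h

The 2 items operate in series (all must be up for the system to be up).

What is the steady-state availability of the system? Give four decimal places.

A(U1) = MTBF/(MTBF+MTTR) = 19080/(19080+114.2) = 0.994050
A(U2) = MTBF/(MTBF+MTTR) = 507/(507+108.9) = 0.823186
Series availability: 0.994050 × 0.823186 = 0.8183

0.8183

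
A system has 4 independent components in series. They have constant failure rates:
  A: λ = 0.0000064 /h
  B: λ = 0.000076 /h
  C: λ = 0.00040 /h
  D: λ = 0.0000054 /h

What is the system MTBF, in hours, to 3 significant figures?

Series of exponential components: λ_sys = Σ λ_i
λ_sys = 0.0000064 + 0.000076 + 0.00040 + 0.0000054 = 4.8780e-04 /h
MTBF = 1 / λ_sys = 2050 h

2050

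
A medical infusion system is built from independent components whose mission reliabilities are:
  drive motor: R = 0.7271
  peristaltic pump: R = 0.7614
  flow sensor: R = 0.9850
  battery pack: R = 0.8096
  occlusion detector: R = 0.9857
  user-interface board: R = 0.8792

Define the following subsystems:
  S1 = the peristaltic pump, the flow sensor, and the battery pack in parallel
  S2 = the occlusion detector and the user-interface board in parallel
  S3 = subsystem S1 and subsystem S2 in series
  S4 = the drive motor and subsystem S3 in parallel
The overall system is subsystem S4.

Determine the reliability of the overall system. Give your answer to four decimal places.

0.9993

Parallel (peristaltic pump, flow sensor, and battery pack): 1 − (1 − 0.761400)(1 − 0.985000)(1 − 0.809600) = 0.999319
Parallel (occlusion detector and user-interface board): 1 − (1 − 0.985700)(1 − 0.879200) = 0.998273
Series ([0.999319] and [0.998273]): 0.999319 × 0.998273 = 0.997593
Parallel (drive motor and [0.997593]): 1 − (1 − 0.727100)(1 − 0.997593) = 0.9993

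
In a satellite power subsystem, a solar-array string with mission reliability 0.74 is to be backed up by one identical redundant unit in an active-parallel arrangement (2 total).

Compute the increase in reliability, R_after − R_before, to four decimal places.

R_before = 0.74
R_after = 1 − (1 − 0.74)^2 = 0.9324
ΔR = 0.9324 − 0.74 = 0.1924

0.1924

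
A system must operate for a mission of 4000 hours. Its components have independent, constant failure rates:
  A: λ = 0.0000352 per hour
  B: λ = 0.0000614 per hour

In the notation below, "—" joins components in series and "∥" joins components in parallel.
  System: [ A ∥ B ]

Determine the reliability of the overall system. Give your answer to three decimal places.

0.971

R(A) = exp(−0.0000352 × 4000) = 0.86866
R(B) = exp(−0.0000614 × 4000) = 0.78224
Parallel (A and B): 1 − (1 − 0.86866)(1 − 0.78224) = 0.971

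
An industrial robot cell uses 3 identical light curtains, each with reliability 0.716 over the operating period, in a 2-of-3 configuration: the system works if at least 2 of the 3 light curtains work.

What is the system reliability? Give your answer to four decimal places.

0.8038

R = Σ_{i=2}^{3} C(3,i) p^i (1−p)^{3−i} with p = 0.716
C(3,2)·0.716^2·0.284^1 = 0.436783
C(3,3)·0.716^3·0.284^0 = 0.367062
Sum = 0.8038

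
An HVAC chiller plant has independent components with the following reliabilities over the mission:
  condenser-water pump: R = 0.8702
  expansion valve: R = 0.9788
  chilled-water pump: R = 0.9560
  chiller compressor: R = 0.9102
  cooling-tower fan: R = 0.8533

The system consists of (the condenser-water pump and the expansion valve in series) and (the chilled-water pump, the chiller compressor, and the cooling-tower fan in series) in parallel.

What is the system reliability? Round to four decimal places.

0.9618

Series (condenser-water pump and expansion valve): 0.870200 × 0.978800 = 0.851752
Series (chilled-water pump, chiller compressor, and cooling-tower fan): 0.956000 × 0.910200 × 0.853300 = 0.742500
Parallel ([0.851752] and [0.742500]): 1 − (1 − 0.851752)(1 − 0.742500) = 0.9618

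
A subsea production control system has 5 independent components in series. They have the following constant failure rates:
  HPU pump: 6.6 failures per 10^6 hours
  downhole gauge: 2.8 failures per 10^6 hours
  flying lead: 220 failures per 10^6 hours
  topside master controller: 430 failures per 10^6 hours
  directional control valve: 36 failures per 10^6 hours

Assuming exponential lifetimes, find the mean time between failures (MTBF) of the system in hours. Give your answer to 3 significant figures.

Series of exponential components: λ_sys = Σ λ_i
λ_sys = 0.0000066 + 0.0000028 + 0.00022 + 0.00043 + 0.000036 = 6.9540e-04 /h
MTBF = 1 / λ_sys = 1440 h

1440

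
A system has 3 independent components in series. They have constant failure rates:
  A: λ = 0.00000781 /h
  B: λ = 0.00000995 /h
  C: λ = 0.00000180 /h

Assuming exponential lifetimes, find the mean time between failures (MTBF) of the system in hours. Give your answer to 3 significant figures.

Series of exponential components: λ_sys = Σ λ_i
λ_sys = 0.00000781 + 0.00000995 + 0.00000180 = 1.9560e-05 /h
MTBF = 1 / λ_sys = 51100 h

51100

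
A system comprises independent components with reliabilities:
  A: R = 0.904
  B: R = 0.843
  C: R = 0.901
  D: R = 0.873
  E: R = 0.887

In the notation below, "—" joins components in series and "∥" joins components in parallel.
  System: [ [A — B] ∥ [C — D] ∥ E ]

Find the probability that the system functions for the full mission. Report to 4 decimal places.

0.9943

Series (A and B): 0.904000 × 0.843000 = 0.762072
Series (C and D): 0.901000 × 0.873000 = 0.786573
Parallel ([0.762072], [0.786573], and E): 1 − (1 − 0.762072)(1 − 0.786573)(1 − 0.887000) = 0.9943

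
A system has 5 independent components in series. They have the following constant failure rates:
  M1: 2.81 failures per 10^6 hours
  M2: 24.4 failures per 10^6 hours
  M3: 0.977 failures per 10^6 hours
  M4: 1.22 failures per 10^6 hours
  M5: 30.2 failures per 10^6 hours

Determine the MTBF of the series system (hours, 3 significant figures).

Series of exponential components: λ_sys = Σ λ_i
λ_sys = 0.00000281 + 0.0000244 + 0.000000977 + 0.00000122 + 0.0000302 = 5.9607e-05 /h
MTBF = 1 / λ_sys = 16800 h

16800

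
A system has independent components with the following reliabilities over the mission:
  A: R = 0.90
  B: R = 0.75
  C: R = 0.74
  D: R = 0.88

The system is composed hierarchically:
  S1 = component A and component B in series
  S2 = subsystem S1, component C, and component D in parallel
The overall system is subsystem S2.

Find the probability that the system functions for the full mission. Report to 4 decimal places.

Series (A and B): 0.900000 × 0.750000 = 0.675000
Parallel ([0.675000], C, and D): 1 − (1 − 0.675000)(1 − 0.740000)(1 − 0.880000) = 0.9899

0.9899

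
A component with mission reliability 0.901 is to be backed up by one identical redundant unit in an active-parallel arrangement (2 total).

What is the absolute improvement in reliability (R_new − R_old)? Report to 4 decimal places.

R_before = 0.901
R_after = 1 − (1 − 0.901)^2 = 0.9902
ΔR = 0.9902 − 0.901 = 0.0892

0.0892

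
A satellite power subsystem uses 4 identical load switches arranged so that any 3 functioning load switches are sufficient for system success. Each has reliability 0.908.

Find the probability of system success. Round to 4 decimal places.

0.9552

R = Σ_{i=3}^{4} C(4,i) p^i (1−p)^{4−i} with p = 0.908
C(4,3)·0.908^3·0.092^1 = 0.275490
C(4,4)·0.908^4·0.092^0 = 0.679741
Sum = 0.9552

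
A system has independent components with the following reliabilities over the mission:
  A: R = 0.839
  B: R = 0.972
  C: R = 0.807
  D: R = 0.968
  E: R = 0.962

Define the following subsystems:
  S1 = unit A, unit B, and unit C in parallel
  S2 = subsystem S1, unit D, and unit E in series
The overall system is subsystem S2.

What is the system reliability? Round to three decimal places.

0.930

Parallel (A, B, and C): 1 − (1 − 0.83900)(1 − 0.97200)(1 − 0.80700) = 0.99913
Series ([0.99913], D, and E): 0.99913 × 0.96800 × 0.96200 = 0.930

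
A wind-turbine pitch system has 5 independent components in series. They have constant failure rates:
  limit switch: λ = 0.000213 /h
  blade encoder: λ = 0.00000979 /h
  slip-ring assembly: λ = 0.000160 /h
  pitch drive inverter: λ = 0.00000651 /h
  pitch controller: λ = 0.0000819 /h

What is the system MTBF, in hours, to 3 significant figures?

2120

Series of exponential components: λ_sys = Σ λ_i
λ_sys = 0.000213 + 0.00000979 + 0.000160 + 0.00000651 + 0.0000819 = 4.7120e-04 /h
MTBF = 1 / λ_sys = 2120 h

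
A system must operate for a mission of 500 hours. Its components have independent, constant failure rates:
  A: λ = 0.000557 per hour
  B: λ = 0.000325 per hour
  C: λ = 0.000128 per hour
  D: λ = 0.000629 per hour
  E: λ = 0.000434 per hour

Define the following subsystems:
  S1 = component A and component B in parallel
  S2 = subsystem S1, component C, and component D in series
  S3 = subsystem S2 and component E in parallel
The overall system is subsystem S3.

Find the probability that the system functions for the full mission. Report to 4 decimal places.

R(A) = exp(−0.000557 × 500) = 0.756918
R(B) = exp(−0.000325 × 500) = 0.850016
R(C) = exp(−0.000128 × 500) = 0.938005
R(D) = exp(−0.000629 × 500) = 0.730154
R(E) = exp(−0.000434 × 500) = 0.804930
Parallel (A and B): 1 − (1 − 0.756918)(1 − 0.850016) = 0.963542
Series ([0.963542], C, and D): 0.963542 × 0.938005 × 0.730154 = 0.659918
Parallel ([0.659918] and E): 1 − (1 − 0.659918)(1 − 0.804930) = 0.9337

0.9337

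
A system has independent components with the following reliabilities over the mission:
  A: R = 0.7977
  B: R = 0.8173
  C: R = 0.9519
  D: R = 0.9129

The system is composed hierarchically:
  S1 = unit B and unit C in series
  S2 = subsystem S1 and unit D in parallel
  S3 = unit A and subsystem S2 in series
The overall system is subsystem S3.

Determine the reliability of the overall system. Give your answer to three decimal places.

0.782

Series (B and C): 0.81730 × 0.95190 = 0.77799
Parallel ([0.77799] and D): 1 − (1 − 0.77799)(1 − 0.91290) = 0.98066
Series (A and [0.98066]): 0.79770 × 0.98066 = 0.782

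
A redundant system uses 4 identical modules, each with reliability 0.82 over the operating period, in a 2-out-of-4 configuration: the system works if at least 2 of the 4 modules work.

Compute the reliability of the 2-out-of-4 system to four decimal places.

R = Σ_{i=2}^{4} C(4,i) p^i (1−p)^{4−i} with p = 0.82
C(4,2)·0.82^2·0.18^2 = 0.130715
C(4,3)·0.82^3·0.18^1 = 0.396985
C(4,4)·0.82^4·0.18^0 = 0.452122
Sum = 0.9798

0.9798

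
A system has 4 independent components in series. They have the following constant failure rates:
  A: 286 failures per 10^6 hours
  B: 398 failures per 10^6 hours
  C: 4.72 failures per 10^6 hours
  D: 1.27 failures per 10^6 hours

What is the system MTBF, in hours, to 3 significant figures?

Series of exponential components: λ_sys = Σ λ_i
λ_sys = 0.000286 + 0.000398 + 0.00000472 + 0.00000127 = 6.8999e-04 /h
MTBF = 1 / λ_sys = 1450 h

1450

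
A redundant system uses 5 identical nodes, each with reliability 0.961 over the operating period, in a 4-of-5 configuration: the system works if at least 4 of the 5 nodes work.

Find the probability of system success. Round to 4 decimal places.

R = Σ_{i=4}^{5} C(5,i) p^i (1−p)^{5−i} with p = 0.961
C(5,4)·0.961^4·0.039^1 = 0.166314
C(5,5)·0.961^5·0.039^0 = 0.819628
Sum = 0.9859

0.9859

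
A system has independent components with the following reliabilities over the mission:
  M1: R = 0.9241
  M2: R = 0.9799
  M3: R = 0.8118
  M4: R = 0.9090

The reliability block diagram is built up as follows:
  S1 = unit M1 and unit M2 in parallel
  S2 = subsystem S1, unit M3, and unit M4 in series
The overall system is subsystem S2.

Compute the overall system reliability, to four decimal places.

0.7368

Parallel (M1 and M2): 1 − (1 − 0.924100)(1 − 0.979900) = 0.998474
Series ([0.998474], M3, and M4): 0.998474 × 0.811800 × 0.909000 = 0.7368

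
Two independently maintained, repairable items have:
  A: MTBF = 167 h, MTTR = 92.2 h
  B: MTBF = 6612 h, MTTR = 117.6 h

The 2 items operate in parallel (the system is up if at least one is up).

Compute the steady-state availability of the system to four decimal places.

0.9938

A(A) = MTBF/(MTBF+MTTR) = 167/(167+92.2) = 0.644290
A(B) = MTBF/(MTBF+MTTR) = 6612/(6612+117.6) = 0.982525
Parallel availability: 1 − (1 − 0.644290)(1 − 0.982525) = 0.9938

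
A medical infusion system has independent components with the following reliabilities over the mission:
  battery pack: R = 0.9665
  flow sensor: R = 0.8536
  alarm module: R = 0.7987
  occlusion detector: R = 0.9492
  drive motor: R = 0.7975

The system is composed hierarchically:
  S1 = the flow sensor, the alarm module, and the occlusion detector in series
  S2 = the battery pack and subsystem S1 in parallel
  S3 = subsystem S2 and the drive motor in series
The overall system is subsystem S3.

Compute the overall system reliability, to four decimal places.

0.7881

Series (flow sensor, alarm module, and occlusion detector): 0.853600 × 0.798700 × 0.949200 = 0.647136
Parallel (battery pack and [0.647136]): 1 − (1 − 0.966500)(1 − 0.647136) = 0.988179
Series ([0.988179] and drive motor): 0.988179 × 0.797500 = 0.7881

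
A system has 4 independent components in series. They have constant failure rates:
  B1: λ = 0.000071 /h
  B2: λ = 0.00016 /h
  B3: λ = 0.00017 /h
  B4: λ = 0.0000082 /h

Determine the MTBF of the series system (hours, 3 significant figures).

2440

Series of exponential components: λ_sys = Σ λ_i
λ_sys = 0.000071 + 0.00016 + 0.00017 + 0.0000082 = 4.0920e-04 /h
MTBF = 1 / λ_sys = 2440 h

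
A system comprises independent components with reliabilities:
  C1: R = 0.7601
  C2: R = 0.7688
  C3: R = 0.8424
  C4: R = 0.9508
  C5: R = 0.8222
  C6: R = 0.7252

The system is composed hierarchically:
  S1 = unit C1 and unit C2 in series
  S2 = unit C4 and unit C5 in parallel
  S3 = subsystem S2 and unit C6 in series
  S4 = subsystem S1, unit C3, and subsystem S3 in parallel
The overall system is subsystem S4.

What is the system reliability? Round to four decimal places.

0.9816

Series (C1 and C2): 0.760100 × 0.768800 = 0.584365
Parallel (C4 and C5): 1 − (1 − 0.950800)(1 − 0.822200) = 0.991252
Series ([0.991252] and C6): 0.991252 × 0.725200 = 0.718856
Parallel ([0.584365], C3, and [0.718856]): 1 − (1 − 0.584365)(1 − 0.842400)(1 − 0.718856) = 0.9816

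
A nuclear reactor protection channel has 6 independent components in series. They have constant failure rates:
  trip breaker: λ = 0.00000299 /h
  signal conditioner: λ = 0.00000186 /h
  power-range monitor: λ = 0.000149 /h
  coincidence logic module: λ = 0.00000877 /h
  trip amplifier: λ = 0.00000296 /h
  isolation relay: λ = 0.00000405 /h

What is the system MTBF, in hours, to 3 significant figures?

5900

Series of exponential components: λ_sys = Σ λ_i
λ_sys = 0.00000299 + 0.00000186 + 0.000149 + 0.00000877 + 0.00000296 + 0.00000405 = 1.6963e-04 /h
MTBF = 1 / λ_sys = 5900 h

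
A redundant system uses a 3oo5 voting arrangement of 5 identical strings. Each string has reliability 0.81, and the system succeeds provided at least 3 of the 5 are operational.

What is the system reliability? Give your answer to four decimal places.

R = Σ_{i=3}^{5} C(5,i) p^i (1−p)^{5−i} with p = 0.81
C(5,3)·0.81^3·0.19^2 = 0.191850
C(5,4)·0.81^4·0.19^1 = 0.408944
C(5,5)·0.81^5·0.19^0 = 0.348678
Sum = 0.9495

0.9495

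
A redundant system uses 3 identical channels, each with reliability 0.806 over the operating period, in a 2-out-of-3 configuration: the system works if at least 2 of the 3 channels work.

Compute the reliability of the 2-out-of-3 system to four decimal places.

R = Σ_{i=2}^{3} C(3,i) p^i (1−p)^{3−i} with p = 0.806
C(3,2)·0.806^2·0.194^1 = 0.378088
C(3,3)·0.806^3·0.194^0 = 0.523607
Sum = 0.9017

0.9017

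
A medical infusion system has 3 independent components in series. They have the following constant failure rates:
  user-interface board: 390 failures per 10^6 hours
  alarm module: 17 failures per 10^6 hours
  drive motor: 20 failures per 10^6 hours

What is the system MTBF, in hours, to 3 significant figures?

2340

Series of exponential components: λ_sys = Σ λ_i
λ_sys = 0.00039 + 0.000017 + 0.000020 = 4.2700e-04 /h
MTBF = 1 / λ_sys = 2340 h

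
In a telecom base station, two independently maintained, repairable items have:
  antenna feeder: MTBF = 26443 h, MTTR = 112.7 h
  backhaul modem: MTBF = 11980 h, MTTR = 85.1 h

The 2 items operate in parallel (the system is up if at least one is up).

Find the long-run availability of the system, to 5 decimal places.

0.99997

A(antenna feeder) = MTBF/(MTBF+MTTR) = 26443/(26443+112.7) = 0.995756
A(backhaul modem) = MTBF/(MTBF+MTTR) = 11980/(11980+85.1) = 0.992947
Parallel availability: 1 − (1 − 0.995756)(1 − 0.992947) = 0.99997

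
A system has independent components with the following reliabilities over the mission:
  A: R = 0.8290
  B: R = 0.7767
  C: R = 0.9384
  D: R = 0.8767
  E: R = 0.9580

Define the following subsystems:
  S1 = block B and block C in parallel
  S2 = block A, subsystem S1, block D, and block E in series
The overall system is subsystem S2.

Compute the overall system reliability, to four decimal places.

0.6867

Parallel (B and C): 1 − (1 − 0.776700)(1 − 0.938400) = 0.986245
Series (A, [0.986245], D, and E): 0.829000 × 0.986245 × 0.876700 × 0.958000 = 0.6867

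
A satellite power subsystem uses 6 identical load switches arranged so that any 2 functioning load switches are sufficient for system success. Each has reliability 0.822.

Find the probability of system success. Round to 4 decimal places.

R = Σ_{i=2}^{6} C(6,i) p^i (1−p)^{6−i} with p = 0.822
C(6,2)·0.822^2·0.178^4 = 0.010175
C(6,3)·0.822^3·0.178^3 = 0.062648
C(6,4)·0.822^4·0.178^2 = 0.216979
C(6,5)·0.822^5·0.178^1 = 0.400802
C(6,6)·0.822^6·0.178^0 = 0.308483
Sum = 0.9991

0.9991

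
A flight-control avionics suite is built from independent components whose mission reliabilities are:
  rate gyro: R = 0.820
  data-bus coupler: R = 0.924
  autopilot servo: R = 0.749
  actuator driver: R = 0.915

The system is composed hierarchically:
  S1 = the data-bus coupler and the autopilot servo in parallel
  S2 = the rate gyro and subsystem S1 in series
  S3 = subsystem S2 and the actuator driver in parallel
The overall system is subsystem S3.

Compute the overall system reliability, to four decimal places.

0.9834

Parallel (data-bus coupler and autopilot servo): 1 − (1 − 0.924000)(1 − 0.749000) = 0.980924
Series (rate gyro and [0.980924]): 0.820000 × 0.980924 = 0.804358
Parallel ([0.804358] and actuator driver): 1 − (1 − 0.804358)(1 − 0.915000) = 0.9834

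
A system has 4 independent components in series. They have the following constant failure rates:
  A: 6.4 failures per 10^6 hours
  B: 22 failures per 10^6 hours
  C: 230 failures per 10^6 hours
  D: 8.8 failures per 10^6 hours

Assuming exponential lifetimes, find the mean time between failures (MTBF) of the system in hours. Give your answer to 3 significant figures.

Series of exponential components: λ_sys = Σ λ_i
λ_sys = 0.0000064 + 0.000022 + 0.00023 + 0.0000088 = 2.6720e-04 /h
MTBF = 1 / λ_sys = 3740 h

3740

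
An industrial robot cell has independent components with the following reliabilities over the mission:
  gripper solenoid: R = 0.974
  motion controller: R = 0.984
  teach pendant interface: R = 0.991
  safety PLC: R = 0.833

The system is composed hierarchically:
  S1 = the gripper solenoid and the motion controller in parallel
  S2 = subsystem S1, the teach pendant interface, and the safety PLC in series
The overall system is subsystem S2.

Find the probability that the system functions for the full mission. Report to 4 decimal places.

Parallel (gripper solenoid and motion controller): 1 − (1 − 0.974000)(1 − 0.984000) = 0.999584
Series ([0.999584], teach pendant interface, and safety PLC): 0.999584 × 0.991000 × 0.833000 = 0.8252

0.8252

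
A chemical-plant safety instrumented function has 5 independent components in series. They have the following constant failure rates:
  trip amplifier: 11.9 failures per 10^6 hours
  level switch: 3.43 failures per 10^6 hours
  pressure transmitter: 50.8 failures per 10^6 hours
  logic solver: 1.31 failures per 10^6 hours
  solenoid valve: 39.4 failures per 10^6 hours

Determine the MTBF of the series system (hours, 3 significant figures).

9360

Series of exponential components: λ_sys = Σ λ_i
λ_sys = 0.0000119 + 0.00000343 + 0.0000508 + 0.00000131 + 0.0000394 = 1.0684e-04 /h
MTBF = 1 / λ_sys = 9360 h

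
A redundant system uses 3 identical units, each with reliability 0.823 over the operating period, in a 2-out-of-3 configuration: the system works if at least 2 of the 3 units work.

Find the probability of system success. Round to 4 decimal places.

R = Σ_{i=2}^{3} C(3,i) p^i (1−p)^{3−i} with p = 0.823
C(3,2)·0.823^2·0.177^1 = 0.359662
C(3,3)·0.823^3·0.177^0 = 0.557442
Sum = 0.9171

0.9171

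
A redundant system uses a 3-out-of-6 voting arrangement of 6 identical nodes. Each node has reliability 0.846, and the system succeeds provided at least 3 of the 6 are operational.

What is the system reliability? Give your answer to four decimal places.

0.9935

R = Σ_{i=3}^{6} C(6,i) p^i (1−p)^{6−i} with p = 0.846
C(6,3)·0.846^3·0.154^3 = 0.044229
C(6,4)·0.846^4·0.154^2 = 0.182228
C(6,5)·0.846^5·0.154^1 = 0.400427
C(6,6)·0.846^6·0.154^0 = 0.366625
Sum = 0.9935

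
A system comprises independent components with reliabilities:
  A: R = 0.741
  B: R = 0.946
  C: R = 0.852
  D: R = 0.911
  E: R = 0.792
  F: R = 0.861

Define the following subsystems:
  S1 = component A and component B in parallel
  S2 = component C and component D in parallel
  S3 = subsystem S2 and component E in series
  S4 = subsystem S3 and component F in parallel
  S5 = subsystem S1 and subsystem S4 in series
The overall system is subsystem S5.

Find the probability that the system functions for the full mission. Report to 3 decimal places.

Parallel (A and B): 1 − (1 − 0.74100)(1 − 0.94600) = 0.98601
Parallel (C and D): 1 − (1 − 0.85200)(1 − 0.91100) = 0.98683
Series ([0.98683] and E): 0.98683 × 0.79200 = 0.78157
Parallel ([0.78157] and F): 1 − (1 − 0.78157)(1 − 0.86100) = 0.96964
Series ([0.98601] and [0.96964]): 0.98601 × 0.96964 = 0.956

0.956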